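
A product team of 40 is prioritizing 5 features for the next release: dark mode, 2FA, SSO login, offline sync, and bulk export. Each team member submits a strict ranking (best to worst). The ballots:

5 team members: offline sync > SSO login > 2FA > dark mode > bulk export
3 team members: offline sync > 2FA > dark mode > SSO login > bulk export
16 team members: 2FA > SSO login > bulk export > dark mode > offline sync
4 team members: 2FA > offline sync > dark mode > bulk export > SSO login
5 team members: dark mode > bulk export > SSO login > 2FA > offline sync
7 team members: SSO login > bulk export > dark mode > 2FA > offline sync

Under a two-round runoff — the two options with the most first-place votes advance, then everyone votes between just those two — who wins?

2FA

Round 1 first-place votes: dark mode 5, 2FA 20, SSO login 7, offline sync 8, bulk export 0.
2FA and offline sync advance.
Runoff: 2FA is preferred to offline sync by 32 voters; offline sync by 8.
2FA wins the runoff.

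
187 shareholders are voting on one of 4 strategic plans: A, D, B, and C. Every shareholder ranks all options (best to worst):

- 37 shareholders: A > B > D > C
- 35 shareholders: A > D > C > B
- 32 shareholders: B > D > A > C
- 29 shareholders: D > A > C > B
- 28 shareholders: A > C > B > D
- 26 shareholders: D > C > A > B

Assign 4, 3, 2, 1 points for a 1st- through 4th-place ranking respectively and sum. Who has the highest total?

A: 37·4 + 35·4 + 32·2 + 29·3 + 28·4 + 26·2 = 603
D: 37·2 + 35·3 + 32·3 + 29·4 + 28·1 + 26·4 = 523
B: 37·3 + 35·1 + 32·4 + 29·1 + 28·2 + 26·1 = 385
C: 37·1 + 35·2 + 32·1 + 29·2 + 28·3 + 26·3 = 359
A has the highest Borda score (603).

A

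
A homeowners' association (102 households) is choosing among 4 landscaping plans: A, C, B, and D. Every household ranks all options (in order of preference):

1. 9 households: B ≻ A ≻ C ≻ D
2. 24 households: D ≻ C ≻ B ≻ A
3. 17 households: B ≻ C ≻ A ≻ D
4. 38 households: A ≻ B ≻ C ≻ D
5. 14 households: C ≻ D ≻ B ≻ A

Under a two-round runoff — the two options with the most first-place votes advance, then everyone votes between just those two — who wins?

Round 1 first-place votes: A 38, C 14, B 26, D 24.
A and B advance.
Runoff: A is preferred to B by 38 voters; B by 64.
B wins the runoff.

B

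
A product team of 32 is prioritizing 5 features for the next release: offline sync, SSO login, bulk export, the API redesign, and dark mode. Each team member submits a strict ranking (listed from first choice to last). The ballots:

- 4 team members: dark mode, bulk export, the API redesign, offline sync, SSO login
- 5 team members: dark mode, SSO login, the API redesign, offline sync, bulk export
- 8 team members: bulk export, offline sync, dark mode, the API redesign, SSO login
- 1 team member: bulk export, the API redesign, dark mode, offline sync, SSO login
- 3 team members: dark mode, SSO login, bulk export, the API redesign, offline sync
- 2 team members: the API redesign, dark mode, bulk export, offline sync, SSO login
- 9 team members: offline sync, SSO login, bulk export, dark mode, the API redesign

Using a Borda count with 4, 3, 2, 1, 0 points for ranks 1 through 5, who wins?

dark mode

offline sync: 4·1 + 5·1 + 8·3 + 1·1 + 3·0 + 2·1 + 9·4 = 72
SSO login: 4·0 + 5·3 + 8·0 + 1·0 + 3·3 + 2·0 + 9·3 = 51
bulk export: 4·3 + 5·0 + 8·4 + 1·4 + 3·2 + 2·2 + 9·2 = 76
the API redesign: 4·2 + 5·2 + 8·1 + 1·3 + 3·1 + 2·4 + 9·0 = 40
dark mode: 4·4 + 5·4 + 8·2 + 1·2 + 3·4 + 2·3 + 9·1 = 81
dark mode has the highest Borda score (81).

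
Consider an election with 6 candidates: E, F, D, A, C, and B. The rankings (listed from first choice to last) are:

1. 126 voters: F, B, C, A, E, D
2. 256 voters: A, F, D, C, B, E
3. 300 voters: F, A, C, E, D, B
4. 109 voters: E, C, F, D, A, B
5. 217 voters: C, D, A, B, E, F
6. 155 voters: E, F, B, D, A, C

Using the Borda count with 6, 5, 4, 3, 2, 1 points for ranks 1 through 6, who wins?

E: 126·2 + 256·1 + 300·3 + 109·6 + 217·2 + 155·6 = 3426
F: 126·6 + 256·5 + 300·6 + 109·4 + 217·1 + 155·5 = 5264
D: 126·1 + 256·4 + 300·2 + 109·3 + 217·5 + 155·3 = 3627
A: 126·3 + 256·6 + 300·5 + 109·2 + 217·4 + 155·2 = 4810
C: 126·4 + 256·3 + 300·4 + 109·5 + 217·6 + 155·1 = 4474
B: 126·5 + 256·2 + 300·1 + 109·1 + 217·3 + 155·4 = 2822
F has the highest Borda score (5264).

F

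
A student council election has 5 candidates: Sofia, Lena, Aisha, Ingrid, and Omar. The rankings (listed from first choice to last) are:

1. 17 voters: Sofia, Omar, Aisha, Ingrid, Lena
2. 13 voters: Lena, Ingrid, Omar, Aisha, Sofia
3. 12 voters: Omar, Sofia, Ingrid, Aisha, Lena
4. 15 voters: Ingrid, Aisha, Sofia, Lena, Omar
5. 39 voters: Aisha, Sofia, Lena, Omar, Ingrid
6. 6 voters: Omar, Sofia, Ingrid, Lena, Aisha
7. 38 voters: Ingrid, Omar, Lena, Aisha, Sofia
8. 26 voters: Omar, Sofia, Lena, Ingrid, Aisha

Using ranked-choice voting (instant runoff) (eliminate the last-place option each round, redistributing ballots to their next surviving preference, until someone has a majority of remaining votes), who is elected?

Round 1: Sofia 17, Lena 13, Aisha 39, Ingrid 53, Omar 44. Eliminate Lena.
Round 2: Sofia 17, Aisha 39, Ingrid 66, Omar 44. Eliminate Sofia.
Round 3: Aisha 39, Ingrid 66, Omar 61. Eliminate Aisha.
Round 4: Ingrid 66, Omar 100. Omar has a majority.

Omar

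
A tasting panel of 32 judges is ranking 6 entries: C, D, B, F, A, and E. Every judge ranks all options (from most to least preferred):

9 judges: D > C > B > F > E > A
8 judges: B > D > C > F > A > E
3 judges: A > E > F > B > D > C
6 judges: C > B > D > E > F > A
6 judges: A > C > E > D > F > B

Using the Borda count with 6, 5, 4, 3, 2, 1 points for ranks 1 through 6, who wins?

C

C: 9·5 + 8·4 + 3·1 + 6·6 + 6·5 = 146
D: 9·6 + 8·5 + 3·2 + 6·4 + 6·3 = 142
B: 9·4 + 8·6 + 3·3 + 6·5 + 6·1 = 129
F: 9·3 + 8·3 + 3·4 + 6·2 + 6·2 = 87
A: 9·1 + 8·2 + 3·6 + 6·1 + 6·6 = 85
E: 9·2 + 8·1 + 3·5 + 6·3 + 6·4 = 83
C has the highest Borda score (146).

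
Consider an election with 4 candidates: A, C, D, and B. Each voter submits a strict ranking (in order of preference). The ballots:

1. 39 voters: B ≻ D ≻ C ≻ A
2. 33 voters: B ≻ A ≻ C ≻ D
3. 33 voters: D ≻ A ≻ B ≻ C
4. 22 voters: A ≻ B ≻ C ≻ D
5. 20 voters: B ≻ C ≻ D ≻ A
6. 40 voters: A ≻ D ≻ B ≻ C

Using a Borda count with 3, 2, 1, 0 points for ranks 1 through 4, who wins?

A: 39·0 + 33·2 + 33·2 + 22·3 + 20·0 + 40·3 = 318
C: 39·1 + 33·1 + 33·0 + 22·1 + 20·2 + 40·0 = 134
D: 39·2 + 33·0 + 33·3 + 22·0 + 20·1 + 40·2 = 277
B: 39·3 + 33·3 + 33·1 + 22·2 + 20·3 + 40·1 = 393
B has the highest Borda score (393).

B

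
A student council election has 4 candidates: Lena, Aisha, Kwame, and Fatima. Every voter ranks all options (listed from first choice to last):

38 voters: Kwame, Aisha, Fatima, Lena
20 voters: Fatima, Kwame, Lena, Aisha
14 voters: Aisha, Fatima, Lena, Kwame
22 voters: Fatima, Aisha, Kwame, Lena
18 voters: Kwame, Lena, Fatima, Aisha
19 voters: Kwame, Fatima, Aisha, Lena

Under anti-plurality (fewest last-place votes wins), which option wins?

Last-place votes: Lena 79, Aisha 38, Kwame 14, Fatima 0.
Fatima is ranked last by the fewest voters, so Fatima wins.

Fatima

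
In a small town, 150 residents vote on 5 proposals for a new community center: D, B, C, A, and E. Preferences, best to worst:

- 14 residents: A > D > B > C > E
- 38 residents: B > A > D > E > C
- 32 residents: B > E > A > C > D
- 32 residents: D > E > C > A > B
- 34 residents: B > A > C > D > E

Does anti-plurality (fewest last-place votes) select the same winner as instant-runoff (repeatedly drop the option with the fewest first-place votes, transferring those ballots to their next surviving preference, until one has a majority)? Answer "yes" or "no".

Anti-plurality — last-place votes: D 32, B 32, C 38, A 0, E 48. Winner: A.
Instant-runoff — R1 D 32, B 104, C 0, A 14, E 0 (B winner). Winner: B.
The two methods disagree.

no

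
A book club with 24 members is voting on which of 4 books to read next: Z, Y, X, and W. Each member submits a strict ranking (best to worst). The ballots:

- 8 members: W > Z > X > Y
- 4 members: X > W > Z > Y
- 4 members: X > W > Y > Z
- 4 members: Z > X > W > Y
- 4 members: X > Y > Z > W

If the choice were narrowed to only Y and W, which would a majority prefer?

W

Voters preferring Y to W: 4; preferring W to Y: 20.
W wins the head-to-head.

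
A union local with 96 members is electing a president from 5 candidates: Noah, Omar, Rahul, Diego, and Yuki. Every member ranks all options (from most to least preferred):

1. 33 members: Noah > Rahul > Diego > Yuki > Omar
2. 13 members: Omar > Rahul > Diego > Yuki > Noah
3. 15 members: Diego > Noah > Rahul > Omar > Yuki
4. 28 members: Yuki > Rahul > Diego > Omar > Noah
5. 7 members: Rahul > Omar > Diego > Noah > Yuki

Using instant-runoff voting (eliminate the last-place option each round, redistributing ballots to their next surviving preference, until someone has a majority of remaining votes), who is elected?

Round 1: Noah 33, Omar 13, Rahul 7, Diego 15, Yuki 28. Eliminate Rahul.
Round 2: Noah 33, Omar 20, Diego 15, Yuki 28. Eliminate Diego.
Round 3: Noah 48, Omar 20, Yuki 28. Eliminate Omar.
Round 4: Noah 55, Yuki 41. Noah has a majority.

Noah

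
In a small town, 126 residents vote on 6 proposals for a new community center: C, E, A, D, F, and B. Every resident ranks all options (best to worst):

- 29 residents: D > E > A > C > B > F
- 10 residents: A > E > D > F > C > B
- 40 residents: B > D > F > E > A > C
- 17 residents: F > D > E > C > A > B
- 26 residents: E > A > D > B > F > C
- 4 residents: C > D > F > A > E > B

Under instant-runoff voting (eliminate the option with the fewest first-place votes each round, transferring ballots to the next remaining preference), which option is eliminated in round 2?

A

Round 1: C 4, E 26, A 10, D 29, F 17, B 40. Eliminate C.
Round 2: E 26, A 10, D 33, F 17, B 40. Eliminate A.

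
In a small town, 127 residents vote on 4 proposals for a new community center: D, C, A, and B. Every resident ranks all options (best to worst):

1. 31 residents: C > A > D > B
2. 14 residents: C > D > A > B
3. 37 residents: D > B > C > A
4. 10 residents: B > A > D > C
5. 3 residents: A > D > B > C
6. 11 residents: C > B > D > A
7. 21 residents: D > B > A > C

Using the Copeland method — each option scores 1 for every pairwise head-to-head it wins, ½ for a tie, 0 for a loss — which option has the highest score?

D

D: beats C, A, and B → score 3.
C: beats A; loses to D and B → score 1.
A: loses to D, C, and B → score 0.
B: beats C and A; loses to D → score 2.
D has the best pairwise record.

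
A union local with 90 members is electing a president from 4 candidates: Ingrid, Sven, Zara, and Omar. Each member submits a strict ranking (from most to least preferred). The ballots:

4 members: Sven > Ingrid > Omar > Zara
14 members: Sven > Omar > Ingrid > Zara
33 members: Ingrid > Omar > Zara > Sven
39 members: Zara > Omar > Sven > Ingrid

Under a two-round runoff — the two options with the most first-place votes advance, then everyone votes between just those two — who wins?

Ingrid

Round 1 first-place votes: Ingrid 33, Sven 18, Zara 39, Omar 0.
Zara and Ingrid advance.
Runoff: Zara is preferred to Ingrid by 39 voters; Ingrid by 51.
Ingrid wins the runoff.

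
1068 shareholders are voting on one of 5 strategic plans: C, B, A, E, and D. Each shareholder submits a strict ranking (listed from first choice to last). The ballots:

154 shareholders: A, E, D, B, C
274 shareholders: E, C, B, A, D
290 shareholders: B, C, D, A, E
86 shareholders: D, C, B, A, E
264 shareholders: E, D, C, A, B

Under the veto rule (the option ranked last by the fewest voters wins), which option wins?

Last-place votes: C 154, B 264, A 0, E 376, D 274.
A is ranked last by the fewest voters, so A wins.

A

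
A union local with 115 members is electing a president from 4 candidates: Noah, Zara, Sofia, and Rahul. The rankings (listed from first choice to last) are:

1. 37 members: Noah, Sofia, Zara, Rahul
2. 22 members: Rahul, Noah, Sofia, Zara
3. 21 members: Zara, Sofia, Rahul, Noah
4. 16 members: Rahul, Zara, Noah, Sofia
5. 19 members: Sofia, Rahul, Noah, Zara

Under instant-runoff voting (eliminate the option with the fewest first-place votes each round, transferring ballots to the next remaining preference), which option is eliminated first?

Round 1: Noah 37, Zara 21, Sofia 19, Rahul 38. Eliminate Sofia.

Sofia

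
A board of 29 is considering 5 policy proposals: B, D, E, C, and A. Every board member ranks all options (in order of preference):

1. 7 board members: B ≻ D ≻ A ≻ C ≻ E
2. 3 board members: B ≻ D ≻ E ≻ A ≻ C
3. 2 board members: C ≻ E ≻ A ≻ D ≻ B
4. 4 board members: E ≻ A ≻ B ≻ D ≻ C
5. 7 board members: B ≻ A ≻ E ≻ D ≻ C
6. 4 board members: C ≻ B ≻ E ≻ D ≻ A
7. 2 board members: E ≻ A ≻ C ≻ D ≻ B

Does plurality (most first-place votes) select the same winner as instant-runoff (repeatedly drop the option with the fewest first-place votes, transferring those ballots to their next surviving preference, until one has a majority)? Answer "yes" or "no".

Plurality — first-place votes: B 17, D 0, E 6, C 6, A 0. Winner: B.
Instant-runoff — R1 B 17, D 0, E 6, C 6, A 0 (B winner). Winner: B.
The two methods agree.

yes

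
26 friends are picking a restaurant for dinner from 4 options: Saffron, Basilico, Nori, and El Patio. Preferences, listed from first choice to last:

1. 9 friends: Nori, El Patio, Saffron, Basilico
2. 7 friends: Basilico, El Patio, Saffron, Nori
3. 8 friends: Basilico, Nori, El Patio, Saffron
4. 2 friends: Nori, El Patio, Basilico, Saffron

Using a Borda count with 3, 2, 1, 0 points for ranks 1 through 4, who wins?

Saffron: 9·1 + 7·1 + 8·0 + 2·0 = 16
Basilico: 9·0 + 7·3 + 8·3 + 2·1 = 47
Nori: 9·3 + 7·0 + 8·2 + 2·3 = 49
El Patio: 9·2 + 7·2 + 8·1 + 2·2 = 44
Nori has the highest Borda score (49).

Nori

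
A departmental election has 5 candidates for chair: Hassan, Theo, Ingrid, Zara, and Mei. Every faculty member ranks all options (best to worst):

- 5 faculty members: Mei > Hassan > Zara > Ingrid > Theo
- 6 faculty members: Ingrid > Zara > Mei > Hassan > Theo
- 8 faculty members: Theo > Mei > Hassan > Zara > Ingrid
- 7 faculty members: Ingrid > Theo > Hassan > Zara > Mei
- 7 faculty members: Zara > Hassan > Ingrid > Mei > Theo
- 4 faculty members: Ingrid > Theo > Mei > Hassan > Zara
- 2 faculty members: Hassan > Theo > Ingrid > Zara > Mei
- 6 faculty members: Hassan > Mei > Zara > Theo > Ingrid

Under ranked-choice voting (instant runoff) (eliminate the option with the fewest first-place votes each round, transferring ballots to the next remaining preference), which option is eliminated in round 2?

Round 1: Hassan 8, Theo 8, Ingrid 17, Zara 7, Mei 5. Eliminate Mei.
Round 2: Hassan 13, Theo 8, Ingrid 17, Zara 7. Eliminate Zara.

Zara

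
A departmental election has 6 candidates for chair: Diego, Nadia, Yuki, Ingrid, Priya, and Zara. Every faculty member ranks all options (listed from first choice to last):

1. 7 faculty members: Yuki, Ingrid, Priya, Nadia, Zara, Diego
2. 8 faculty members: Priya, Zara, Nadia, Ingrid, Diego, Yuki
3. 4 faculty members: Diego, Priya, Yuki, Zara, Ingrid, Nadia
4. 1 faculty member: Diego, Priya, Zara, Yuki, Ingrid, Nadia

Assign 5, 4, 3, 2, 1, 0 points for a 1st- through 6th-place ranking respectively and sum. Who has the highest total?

Priya

Diego: 7·0 + 8·1 + 4·5 + 1·5 = 33
Nadia: 7·2 + 8·3 + 4·0 + 1·0 = 38
Yuki: 7·5 + 8·0 + 4·3 + 1·2 = 49
Ingrid: 7·4 + 8·2 + 4·1 + 1·1 = 49
Priya: 7·3 + 8·5 + 4·4 + 1·4 = 81
Zara: 7·1 + 8·4 + 4·2 + 1·3 = 50
Priya has the highest Borda score (81).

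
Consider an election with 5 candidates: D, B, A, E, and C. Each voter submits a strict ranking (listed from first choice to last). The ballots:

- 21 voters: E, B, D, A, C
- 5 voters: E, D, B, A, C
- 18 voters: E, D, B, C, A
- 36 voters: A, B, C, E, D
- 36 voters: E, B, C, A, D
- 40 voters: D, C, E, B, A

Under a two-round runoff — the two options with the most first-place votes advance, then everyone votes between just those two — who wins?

Round 1 first-place votes: D 40, B 0, A 36, E 80, C 0.
E and D advance.
Runoff: E is preferred to D by 116 voters; D by 40.
E wins the runoff.

E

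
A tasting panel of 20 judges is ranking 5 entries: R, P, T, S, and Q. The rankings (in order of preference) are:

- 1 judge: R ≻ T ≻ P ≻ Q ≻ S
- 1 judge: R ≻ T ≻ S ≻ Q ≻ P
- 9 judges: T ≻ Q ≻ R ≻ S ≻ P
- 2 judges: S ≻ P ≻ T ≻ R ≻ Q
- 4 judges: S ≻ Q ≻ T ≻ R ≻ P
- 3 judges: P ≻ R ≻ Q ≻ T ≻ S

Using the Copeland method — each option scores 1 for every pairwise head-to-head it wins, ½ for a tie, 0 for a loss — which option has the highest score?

R: beats P and S; loses to T and Q → score 2.
P: loses to R, T, S, and Q → score 0.
T: beats R, P, S, and Q → score 4.
S: beats P; loses to R, T, and Q → score 1.
Q: beats R, P, and S; loses to T → score 3.
T has the best pairwise record.

T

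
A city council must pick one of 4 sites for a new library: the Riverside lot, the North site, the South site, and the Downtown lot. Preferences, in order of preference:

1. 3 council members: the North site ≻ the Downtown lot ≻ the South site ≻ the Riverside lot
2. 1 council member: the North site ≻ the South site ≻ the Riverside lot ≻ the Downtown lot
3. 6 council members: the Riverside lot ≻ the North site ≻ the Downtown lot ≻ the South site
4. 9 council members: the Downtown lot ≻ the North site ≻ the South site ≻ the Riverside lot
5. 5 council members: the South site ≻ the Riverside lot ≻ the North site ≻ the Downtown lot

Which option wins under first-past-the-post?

the Downtown lot

First-place votes: the Riverside lot 6, the North site 4, the South site 5, the Downtown lot 9.
the Downtown lot has the most first-place votes.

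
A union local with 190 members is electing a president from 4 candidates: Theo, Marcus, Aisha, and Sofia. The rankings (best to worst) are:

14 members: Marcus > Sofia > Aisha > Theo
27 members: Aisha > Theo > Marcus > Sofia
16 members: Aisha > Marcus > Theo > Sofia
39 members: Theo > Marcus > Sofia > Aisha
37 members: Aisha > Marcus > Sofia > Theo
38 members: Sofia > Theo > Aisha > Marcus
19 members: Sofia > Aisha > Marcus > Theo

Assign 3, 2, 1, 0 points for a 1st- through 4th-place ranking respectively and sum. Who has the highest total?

Theo: 14·0 + 27·2 + 16·1 + 39·3 + 37·0 + 38·2 + 19·0 = 263
Marcus: 14·3 + 27·1 + 16·2 + 39·2 + 37·2 + 38·0 + 19·1 = 272
Aisha: 14·1 + 27·3 + 16·3 + 39·0 + 37·3 + 38·1 + 19·2 = 330
Sofia: 14·2 + 27·0 + 16·0 + 39·1 + 37·1 + 38·3 + 19·3 = 275
Aisha has the highest Borda score (330).

Aisha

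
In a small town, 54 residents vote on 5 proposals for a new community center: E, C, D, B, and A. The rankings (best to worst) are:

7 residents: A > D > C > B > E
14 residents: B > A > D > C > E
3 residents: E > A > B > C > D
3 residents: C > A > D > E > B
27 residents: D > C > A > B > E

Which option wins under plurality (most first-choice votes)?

First-place votes: E 3, C 3, D 27, B 14, A 7.
D has the most first-place votes.

D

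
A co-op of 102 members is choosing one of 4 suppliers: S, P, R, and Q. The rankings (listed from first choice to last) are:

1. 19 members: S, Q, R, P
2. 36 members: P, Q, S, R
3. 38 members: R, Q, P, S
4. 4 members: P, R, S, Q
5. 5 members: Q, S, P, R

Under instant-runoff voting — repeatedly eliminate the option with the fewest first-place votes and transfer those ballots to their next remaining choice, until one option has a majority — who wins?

Round 1: S 19, P 40, R 38, Q 5. Eliminate Q.
Round 2: S 24, P 40, R 38. Eliminate S.
Round 3: P 45, R 57. R has a majority.

R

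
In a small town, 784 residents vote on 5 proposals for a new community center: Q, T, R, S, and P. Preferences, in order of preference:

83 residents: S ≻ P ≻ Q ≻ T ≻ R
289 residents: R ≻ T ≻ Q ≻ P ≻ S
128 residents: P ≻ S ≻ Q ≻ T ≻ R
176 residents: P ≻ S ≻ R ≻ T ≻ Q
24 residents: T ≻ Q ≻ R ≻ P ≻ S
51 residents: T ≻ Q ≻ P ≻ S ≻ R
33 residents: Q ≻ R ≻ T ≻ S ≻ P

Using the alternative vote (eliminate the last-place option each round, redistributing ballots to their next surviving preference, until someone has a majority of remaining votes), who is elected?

P

Round 1: Q 33, T 75, R 289, S 83, P 304. Eliminate Q.
Round 2: T 75, R 322, S 83, P 304. Eliminate T.
Round 3: R 346, S 83, P 355. Eliminate S.
Round 4: R 346, P 438. P has a majority.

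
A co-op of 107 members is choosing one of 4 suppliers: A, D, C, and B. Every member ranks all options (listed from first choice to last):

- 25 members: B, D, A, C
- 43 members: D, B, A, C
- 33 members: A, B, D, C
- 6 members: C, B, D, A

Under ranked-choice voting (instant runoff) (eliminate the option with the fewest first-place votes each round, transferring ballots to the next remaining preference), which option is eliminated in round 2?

B

Round 1: A 33, D 43, C 6, B 25. Eliminate C.
Round 2: A 33, D 43, B 31. Eliminate B.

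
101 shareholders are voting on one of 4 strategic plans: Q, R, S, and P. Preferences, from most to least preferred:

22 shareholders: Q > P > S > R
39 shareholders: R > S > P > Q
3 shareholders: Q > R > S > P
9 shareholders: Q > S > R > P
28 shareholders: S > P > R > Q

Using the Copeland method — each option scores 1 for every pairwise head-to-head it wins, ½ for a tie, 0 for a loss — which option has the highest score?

S

Q: loses to R, S, and P → score 0.
R: beats Q and P; loses to S → score 2.
S: beats Q, R, and P → score 3.
P: beats Q; loses to R and S → score 1.
S has the best pairwise record.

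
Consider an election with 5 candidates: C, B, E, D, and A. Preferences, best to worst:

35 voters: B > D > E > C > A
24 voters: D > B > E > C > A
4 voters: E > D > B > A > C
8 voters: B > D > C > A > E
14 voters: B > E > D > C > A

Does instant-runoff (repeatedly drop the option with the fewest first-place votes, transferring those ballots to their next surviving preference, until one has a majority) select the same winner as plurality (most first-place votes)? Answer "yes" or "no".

yes

Instant-runoff — R1 C 0, B 57, E 4, D 24, A 0 (B winner). Winner: B.
Plurality — first-place votes: C 0, B 57, E 4, D 24, A 0. Winner: B.
The two methods agree.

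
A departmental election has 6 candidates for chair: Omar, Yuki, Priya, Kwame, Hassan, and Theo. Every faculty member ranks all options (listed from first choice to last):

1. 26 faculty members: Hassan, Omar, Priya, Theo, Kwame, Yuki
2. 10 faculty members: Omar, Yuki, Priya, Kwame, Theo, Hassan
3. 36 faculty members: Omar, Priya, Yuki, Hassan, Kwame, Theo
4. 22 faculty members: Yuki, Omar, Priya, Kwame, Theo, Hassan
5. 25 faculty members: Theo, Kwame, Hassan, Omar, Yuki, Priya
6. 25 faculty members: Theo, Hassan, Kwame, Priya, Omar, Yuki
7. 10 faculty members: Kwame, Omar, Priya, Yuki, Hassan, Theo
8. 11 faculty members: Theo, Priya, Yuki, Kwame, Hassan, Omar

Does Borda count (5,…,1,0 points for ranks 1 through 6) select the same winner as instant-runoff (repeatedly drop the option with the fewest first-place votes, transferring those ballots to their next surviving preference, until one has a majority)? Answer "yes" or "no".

Borda — scores: Omar 537, Yuki 336, Priya 442, Kwame 373, Hassan 398, Theo 389. Winner: Omar.
Instant-runoff — R1 Omar 46, Yuki 22, Priya 0, Kwame 10, Hassan 26, Theo 61 (Priya out); R2 Omar 46, Yuki 22, Kwame 10, Hassan 26, Theo 61 (Kwame out); R3 Omar 56, Yuki 22, Hassan 26, Theo 61 (Yuki out); R4 Omar 78, Hassan 26, Theo 61 (Hassan out); R5 Omar 104, Theo 61 (Omar winner). Winner: Omar.
The two methods agree.

yes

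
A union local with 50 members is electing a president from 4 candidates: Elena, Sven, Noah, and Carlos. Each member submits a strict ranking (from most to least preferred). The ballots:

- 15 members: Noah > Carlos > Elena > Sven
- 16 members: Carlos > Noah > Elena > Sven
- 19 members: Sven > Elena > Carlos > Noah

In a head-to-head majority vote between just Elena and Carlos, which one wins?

Carlos

Voters preferring Elena to Carlos: 19; preferring Carlos to Elena: 31.
Carlos wins the head-to-head.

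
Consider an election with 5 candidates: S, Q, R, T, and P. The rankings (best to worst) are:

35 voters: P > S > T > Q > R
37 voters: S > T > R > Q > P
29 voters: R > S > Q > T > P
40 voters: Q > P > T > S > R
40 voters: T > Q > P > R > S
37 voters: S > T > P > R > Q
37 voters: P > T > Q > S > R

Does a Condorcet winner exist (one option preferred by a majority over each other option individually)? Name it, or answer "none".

none

Checking pairwise contests:
P beats S 152–103.
S beats Q 138–117.
S beats R 186–69.
S beats T 138–117.
Q beats P 146–109.
Every option loses at least one head-to-head, so there is no Condorcet winner.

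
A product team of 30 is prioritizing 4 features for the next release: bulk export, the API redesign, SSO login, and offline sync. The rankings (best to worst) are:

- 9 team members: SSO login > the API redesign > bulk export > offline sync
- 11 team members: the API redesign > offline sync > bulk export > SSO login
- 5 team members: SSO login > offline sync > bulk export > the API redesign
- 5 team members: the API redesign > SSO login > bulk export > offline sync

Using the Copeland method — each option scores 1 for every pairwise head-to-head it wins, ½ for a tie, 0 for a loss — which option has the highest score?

bulk export: loses to the API redesign, SSO login, and offline sync → score 0.
the API redesign: beats bulk export, SSO login, and offline sync → score 3.
SSO login: beats bulk export and offline sync; loses to the API redesign → score 2.
offline sync: beats bulk export; loses to the API redesign and SSO login → score 1.
the API redesign has the best pairwise record.

the API redesign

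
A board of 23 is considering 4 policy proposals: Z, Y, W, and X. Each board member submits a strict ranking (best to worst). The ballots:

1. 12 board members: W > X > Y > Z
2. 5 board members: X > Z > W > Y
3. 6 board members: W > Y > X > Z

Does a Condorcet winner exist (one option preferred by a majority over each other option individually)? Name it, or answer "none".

W vs Z: 18–5 for W.
W vs Y: 23–0 for W.
W vs X: 18–5 for W.
W beats every other option head-to-head.

W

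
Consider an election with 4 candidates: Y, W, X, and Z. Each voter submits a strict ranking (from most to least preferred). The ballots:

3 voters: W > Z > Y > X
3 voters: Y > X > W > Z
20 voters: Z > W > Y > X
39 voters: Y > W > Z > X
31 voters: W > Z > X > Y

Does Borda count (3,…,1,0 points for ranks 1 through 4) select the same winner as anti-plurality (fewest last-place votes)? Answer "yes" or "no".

yes

Borda — scores: Y 149, W 223, X 37, Z 167. Winner: W.
Anti-plurality — last-place votes: Y 31, W 0, X 62, Z 3. Winner: W.
The two methods agree.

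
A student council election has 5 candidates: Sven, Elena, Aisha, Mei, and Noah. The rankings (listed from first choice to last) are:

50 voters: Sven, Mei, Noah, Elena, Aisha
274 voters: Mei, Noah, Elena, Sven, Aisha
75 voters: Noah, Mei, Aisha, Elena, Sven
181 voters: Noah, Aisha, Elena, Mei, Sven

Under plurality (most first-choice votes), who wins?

First-place votes: Sven 50, Elena 0, Aisha 0, Mei 274, Noah 256.
Mei has the most first-place votes.

Mei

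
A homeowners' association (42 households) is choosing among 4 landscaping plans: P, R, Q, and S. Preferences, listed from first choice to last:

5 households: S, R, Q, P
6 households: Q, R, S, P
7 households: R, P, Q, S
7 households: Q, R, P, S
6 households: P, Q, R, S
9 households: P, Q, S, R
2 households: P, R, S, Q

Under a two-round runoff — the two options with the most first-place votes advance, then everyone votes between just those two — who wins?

Round 1 first-place votes: P 17, R 7, Q 13, S 5.
P and Q advance.
Runoff: P is preferred to Q by 24 voters; Q by 18.
P wins the runoff.

P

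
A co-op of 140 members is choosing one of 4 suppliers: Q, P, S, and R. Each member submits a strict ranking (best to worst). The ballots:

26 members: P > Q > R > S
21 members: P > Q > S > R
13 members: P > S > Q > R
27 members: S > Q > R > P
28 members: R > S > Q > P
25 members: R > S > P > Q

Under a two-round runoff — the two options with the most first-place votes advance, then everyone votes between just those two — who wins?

Round 1 first-place votes: Q 0, P 60, S 27, R 53.
P and R advance.
Runoff: P is preferred to R by 60 voters; R by 80.
R wins the runoff.

R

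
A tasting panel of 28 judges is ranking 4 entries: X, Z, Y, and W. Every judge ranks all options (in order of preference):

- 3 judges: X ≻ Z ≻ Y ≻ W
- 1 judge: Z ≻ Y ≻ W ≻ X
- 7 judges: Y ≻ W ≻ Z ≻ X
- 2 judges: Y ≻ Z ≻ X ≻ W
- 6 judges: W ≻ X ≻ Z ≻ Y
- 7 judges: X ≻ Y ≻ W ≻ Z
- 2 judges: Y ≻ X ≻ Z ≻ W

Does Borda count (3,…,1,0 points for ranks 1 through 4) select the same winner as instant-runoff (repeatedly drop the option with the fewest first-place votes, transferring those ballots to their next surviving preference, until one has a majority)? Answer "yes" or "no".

no

Borda — scores: X 48, Z 28, Y 52, W 40. Winner: Y.
Instant-runoff — R1 X 10, Z 1, Y 11, W 6 (Z out); R2 X 10, Y 12, W 6 (W out); R3 X 16, Y 12 (X winner). Winner: X.
The two methods disagree.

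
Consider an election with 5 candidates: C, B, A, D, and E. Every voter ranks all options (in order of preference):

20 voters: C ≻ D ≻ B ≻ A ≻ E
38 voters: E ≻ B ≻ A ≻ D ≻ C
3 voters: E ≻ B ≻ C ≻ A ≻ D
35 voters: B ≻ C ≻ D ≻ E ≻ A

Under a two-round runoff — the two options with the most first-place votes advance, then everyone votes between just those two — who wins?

B

Round 1 first-place votes: C 20, B 35, A 0, D 0, E 41.
E and B advance.
Runoff: E is preferred to B by 41 voters; B by 55.
B wins the runoff.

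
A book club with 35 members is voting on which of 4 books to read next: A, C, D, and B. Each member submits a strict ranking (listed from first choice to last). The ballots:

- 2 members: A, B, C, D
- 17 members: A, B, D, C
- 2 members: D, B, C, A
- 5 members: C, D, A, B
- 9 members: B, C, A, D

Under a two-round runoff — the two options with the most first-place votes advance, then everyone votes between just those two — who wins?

A

Round 1 first-place votes: A 19, C 5, D 2, B 9.
A and B advance.
Runoff: A is preferred to B by 24 voters; B by 11.
A wins the runoff.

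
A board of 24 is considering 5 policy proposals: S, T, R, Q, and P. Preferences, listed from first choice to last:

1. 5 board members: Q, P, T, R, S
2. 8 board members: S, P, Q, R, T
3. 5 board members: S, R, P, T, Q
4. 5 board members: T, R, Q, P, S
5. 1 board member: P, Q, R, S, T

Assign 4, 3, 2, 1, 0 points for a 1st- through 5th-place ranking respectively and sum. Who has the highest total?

S: 5·0 + 8·4 + 5·4 + 5·0 + 1·1 = 53
T: 5·2 + 8·0 + 5·1 + 5·4 + 1·0 = 35
R: 5·1 + 8·1 + 5·3 + 5·3 + 1·2 = 45
Q: 5·4 + 8·2 + 5·0 + 5·2 + 1·3 = 49
P: 5·3 + 8·3 + 5·2 + 5·1 + 1·4 = 58
P has the highest Borda score (58).

P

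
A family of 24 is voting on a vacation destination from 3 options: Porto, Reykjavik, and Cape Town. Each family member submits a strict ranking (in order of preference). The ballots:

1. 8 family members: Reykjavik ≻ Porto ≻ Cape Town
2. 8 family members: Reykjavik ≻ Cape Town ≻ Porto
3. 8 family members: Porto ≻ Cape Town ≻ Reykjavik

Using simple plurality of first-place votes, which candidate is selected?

First-place votes: Porto 8, Reykjavik 16, Cape Town 0.
Reykjavik has the most first-place votes.

Reykjavik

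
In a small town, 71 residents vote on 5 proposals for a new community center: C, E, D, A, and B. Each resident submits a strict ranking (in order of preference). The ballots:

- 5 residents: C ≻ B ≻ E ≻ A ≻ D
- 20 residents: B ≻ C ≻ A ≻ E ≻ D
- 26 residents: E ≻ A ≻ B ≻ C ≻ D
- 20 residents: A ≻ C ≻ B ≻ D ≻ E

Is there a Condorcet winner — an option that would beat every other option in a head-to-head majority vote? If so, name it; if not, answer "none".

A

A vs C: 46–25 for A.
A vs E: 40–31 for A.
A vs D: 71–0 for A.
A vs B: 46–25 for A.
A beats every other option head-to-head.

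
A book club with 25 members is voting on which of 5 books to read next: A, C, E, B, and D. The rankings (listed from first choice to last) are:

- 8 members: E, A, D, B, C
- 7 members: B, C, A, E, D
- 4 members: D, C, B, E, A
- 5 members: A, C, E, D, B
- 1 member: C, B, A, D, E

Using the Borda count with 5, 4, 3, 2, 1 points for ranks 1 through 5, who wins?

A

A: 8·4 + 7·3 + 4·1 + 5·5 + 1·3 = 85
C: 8·1 + 7·4 + 4·4 + 5·4 + 1·5 = 77
E: 8·5 + 7·2 + 4·2 + 5·3 + 1·1 = 78
B: 8·2 + 7·5 + 4·3 + 5·1 + 1·4 = 72
D: 8·3 + 7·1 + 4·5 + 5·2 + 1·2 = 63
A has the highest Borda score (85).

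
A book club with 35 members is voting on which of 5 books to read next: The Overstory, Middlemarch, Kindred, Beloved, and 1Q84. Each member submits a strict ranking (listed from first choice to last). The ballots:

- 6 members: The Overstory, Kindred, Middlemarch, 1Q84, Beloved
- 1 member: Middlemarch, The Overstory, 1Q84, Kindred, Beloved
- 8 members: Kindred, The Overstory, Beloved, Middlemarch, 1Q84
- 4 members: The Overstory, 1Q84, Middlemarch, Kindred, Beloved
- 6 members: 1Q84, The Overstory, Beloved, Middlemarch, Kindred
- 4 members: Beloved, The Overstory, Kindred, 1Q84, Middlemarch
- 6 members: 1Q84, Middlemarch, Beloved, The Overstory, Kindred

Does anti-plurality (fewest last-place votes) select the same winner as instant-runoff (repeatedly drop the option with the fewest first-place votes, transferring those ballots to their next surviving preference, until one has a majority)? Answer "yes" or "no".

yes

Anti-plurality — last-place votes: The Overstory 0, Middlemarch 4, Kindred 12, Beloved 11, 1Q84 8. Winner: The Overstory.
Instant-runoff — R1 The Overstory 10, Middlemarch 1, Kindred 8, Beloved 4, 1Q84 12 (Middlemarch out); R2 The Overstory 11, Kindred 8, Beloved 4, 1Q84 12 (Beloved out); R3 The Overstory 15, Kindred 8, 1Q84 12 (Kindred out); R4 The Overstory 23, 1Q84 12 (The Overstory winner). Winner: The Overstory.
The two methods agree.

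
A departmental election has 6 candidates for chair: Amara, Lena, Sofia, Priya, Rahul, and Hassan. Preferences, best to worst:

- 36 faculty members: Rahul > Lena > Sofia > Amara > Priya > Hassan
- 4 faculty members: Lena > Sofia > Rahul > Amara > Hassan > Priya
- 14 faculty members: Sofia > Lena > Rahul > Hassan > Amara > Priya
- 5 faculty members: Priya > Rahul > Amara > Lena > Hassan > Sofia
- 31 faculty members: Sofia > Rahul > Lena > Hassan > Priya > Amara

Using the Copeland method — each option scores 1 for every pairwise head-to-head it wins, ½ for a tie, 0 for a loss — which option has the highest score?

Sofia

Amara: beats Priya; ties Hassan; loses to Lena, Sofia, and Rahul → score 1.5.
Lena: beats Amara, Priya, and Hassan; ties Sofia; loses to Rahul → score 3.5.
Sofia: beats Amara, Priya, Rahul, and Hassan; ties Lena → score 4.5.
Priya: loses to Amara, Lena, Sofia, Rahul, and Hassan → score 0.
Rahul: beats Amara, Lena, Priya, and Hassan; loses to Sofia → score 4.
Hassan: beats Priya; ties Amara; loses to Lena, Sofia, and Rahul → score 1.5.
Sofia has the best pairwise record.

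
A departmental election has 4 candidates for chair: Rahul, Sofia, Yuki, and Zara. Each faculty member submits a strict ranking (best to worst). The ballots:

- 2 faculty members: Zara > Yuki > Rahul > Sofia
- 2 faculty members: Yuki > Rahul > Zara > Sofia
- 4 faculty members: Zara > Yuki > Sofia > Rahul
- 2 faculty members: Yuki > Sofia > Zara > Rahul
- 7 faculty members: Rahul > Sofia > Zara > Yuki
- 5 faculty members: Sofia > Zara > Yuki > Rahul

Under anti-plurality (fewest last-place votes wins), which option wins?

Zara

Last-place votes: Rahul 11, Sofia 4, Yuki 7, Zara 0.
Zara is ranked last by the fewest voters, so Zara wins.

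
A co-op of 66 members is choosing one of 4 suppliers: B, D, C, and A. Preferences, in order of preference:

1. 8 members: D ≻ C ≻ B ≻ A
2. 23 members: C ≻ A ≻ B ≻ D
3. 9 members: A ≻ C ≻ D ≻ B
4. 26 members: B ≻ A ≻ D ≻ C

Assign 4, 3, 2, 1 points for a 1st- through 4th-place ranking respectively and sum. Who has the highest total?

A

B: 8·2 + 23·2 + 9·1 + 26·4 = 175
D: 8·4 + 23·1 + 9·2 + 26·2 = 125
C: 8·3 + 23·4 + 9·3 + 26·1 = 169
A: 8·1 + 23·3 + 9·4 + 26·3 = 191
A has the highest Borda score (191).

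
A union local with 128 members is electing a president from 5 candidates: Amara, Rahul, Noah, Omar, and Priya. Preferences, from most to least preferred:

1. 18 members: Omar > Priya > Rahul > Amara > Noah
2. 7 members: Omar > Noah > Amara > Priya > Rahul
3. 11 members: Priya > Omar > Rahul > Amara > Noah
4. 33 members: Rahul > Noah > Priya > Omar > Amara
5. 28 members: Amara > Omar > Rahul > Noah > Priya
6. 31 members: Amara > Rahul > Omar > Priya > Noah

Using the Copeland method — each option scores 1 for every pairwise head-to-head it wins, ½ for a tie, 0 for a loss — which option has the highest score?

Amara: beats Rahul, Noah, and Priya; loses to Omar → score 3.
Rahul: beats Noah and Priya; ties Omar; loses to Amara → score 2.5.
Noah: beats Priya; loses to Amara, Rahul, and Omar → score 1.
Omar: beats Amara, Noah, and Priya; ties Rahul → score 3.5.
Priya: loses to Amara, Rahul, Noah, and Omar → score 0.
Omar has the best pairwise record.

Omar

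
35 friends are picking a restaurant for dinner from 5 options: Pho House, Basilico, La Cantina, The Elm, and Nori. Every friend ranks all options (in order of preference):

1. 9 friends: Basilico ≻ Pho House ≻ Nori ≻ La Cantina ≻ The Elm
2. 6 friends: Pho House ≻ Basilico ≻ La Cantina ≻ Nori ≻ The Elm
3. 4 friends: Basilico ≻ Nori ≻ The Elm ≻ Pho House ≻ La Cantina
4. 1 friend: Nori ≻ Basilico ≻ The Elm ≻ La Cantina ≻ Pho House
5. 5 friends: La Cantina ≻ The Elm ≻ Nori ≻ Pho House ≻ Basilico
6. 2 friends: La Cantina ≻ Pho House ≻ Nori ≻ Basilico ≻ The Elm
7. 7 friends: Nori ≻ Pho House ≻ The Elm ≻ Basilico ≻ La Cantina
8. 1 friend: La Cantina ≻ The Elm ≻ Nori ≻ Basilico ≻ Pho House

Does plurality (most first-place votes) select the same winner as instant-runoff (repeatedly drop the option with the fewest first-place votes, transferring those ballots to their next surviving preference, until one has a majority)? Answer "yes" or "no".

yes

Plurality — first-place votes: Pho House 6, Basilico 13, La Cantina 8, The Elm 0, Nori 8. Winner: Basilico.
Instant-runoff — R1 Pho House 6, Basilico 13, La Cantina 8, The Elm 0, Nori 8 (The Elm out); R2 Pho House 6, Basilico 13, La Cantina 8, Nori 8 (Pho House out); R3 Basilico 19, La Cantina 8, Nori 8 (Basilico winner). Winner: Basilico.
The two methods agree.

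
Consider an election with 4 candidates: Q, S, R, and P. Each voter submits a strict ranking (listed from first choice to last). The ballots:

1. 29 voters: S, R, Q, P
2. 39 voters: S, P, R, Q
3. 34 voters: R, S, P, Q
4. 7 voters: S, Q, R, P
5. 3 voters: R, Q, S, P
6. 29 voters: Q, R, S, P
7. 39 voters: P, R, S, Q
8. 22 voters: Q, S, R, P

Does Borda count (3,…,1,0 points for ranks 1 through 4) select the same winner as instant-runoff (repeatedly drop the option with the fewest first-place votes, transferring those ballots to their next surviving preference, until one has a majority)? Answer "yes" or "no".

yes

Borda — scores: Q 202, S 408, R 373, P 229. Winner: S.
Instant-runoff — R1 Q 51, S 75, R 37, P 39 (R out); R2 Q 54, S 109, P 39 (S winner). Winner: S.
The two methods agree.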